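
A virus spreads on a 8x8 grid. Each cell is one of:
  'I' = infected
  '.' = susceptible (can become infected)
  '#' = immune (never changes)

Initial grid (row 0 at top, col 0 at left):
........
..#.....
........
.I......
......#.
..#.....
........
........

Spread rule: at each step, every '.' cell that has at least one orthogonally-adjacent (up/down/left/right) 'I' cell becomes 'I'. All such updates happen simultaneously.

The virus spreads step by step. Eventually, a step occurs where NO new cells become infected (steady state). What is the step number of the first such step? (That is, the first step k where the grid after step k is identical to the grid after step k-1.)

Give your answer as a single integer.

Answer: 11

Derivation:
Step 0 (initial): 1 infected
Step 1: +4 new -> 5 infected
Step 2: +7 new -> 12 infected
Step 3: +7 new -> 19 infected
Step 4: +10 new -> 29 infected
Step 5: +9 new -> 38 infected
Step 6: +7 new -> 45 infected
Step 7: +7 new -> 52 infected
Step 8: +5 new -> 57 infected
Step 9: +3 new -> 60 infected
Step 10: +1 new -> 61 infected
Step 11: +0 new -> 61 infected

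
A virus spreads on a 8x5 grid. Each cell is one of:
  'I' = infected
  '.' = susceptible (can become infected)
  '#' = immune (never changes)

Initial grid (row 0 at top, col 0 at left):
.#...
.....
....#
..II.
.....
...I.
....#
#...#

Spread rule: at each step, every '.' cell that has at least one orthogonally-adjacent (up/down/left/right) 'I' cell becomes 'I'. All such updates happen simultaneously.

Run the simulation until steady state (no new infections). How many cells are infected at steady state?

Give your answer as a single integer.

Answer: 35

Derivation:
Step 0 (initial): 3 infected
Step 1: +9 new -> 12 infected
Step 2: +9 new -> 21 infected
Step 3: +9 new -> 30 infected
Step 4: +4 new -> 34 infected
Step 5: +1 new -> 35 infected
Step 6: +0 new -> 35 infected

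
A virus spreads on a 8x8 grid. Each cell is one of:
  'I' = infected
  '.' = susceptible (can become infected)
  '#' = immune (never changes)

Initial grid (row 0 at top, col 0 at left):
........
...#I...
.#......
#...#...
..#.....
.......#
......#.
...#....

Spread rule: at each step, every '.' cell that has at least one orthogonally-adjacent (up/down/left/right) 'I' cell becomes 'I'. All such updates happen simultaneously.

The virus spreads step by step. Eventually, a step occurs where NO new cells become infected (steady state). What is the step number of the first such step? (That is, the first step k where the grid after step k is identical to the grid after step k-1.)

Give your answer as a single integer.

Answer: 11

Derivation:
Step 0 (initial): 1 infected
Step 1: +3 new -> 4 infected
Step 2: +5 new -> 9 infected
Step 3: +7 new -> 16 infected
Step 4: +8 new -> 24 infected
Step 5: +8 new -> 32 infected
Step 6: +8 new -> 40 infected
Step 7: +6 new -> 46 infected
Step 8: +5 new -> 51 infected
Step 9: +3 new -> 54 infected
Step 10: +2 new -> 56 infected
Step 11: +0 new -> 56 infected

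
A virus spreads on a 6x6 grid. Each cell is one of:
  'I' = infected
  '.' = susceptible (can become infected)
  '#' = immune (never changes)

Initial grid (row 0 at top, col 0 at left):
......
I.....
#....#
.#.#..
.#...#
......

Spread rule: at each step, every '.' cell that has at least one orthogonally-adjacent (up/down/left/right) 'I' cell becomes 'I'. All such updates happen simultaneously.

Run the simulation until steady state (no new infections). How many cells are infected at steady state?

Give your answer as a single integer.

Step 0 (initial): 1 infected
Step 1: +2 new -> 3 infected
Step 2: +3 new -> 6 infected
Step 3: +3 new -> 9 infected
Step 4: +4 new -> 13 infected
Step 5: +4 new -> 17 infected
Step 6: +4 new -> 21 infected
Step 7: +4 new -> 25 infected
Step 8: +2 new -> 27 infected
Step 9: +2 new -> 29 infected
Step 10: +1 new -> 30 infected
Step 11: +0 new -> 30 infected

Answer: 30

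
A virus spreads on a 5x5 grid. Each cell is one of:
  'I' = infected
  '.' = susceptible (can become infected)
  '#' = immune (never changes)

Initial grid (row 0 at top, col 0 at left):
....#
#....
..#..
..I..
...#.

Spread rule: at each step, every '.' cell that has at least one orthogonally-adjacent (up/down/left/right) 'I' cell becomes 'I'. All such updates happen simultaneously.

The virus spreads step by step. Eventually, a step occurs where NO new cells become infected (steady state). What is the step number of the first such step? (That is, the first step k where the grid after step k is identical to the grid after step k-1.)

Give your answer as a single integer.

Step 0 (initial): 1 infected
Step 1: +3 new -> 4 infected
Step 2: +5 new -> 9 infected
Step 3: +6 new -> 15 infected
Step 4: +4 new -> 19 infected
Step 5: +2 new -> 21 infected
Step 6: +0 new -> 21 infected

Answer: 6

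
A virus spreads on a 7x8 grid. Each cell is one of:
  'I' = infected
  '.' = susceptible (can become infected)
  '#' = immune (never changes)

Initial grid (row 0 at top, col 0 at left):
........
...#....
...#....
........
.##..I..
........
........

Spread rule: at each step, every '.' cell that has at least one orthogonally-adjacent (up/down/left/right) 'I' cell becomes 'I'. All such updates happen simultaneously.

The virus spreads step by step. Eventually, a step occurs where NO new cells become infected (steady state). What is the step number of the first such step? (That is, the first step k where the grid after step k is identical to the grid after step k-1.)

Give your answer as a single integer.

Step 0 (initial): 1 infected
Step 1: +4 new -> 5 infected
Step 2: +8 new -> 13 infected
Step 3: +9 new -> 22 infected
Step 4: +8 new -> 30 infected
Step 5: +7 new -> 37 infected
Step 6: +7 new -> 44 infected
Step 7: +5 new -> 49 infected
Step 8: +2 new -> 51 infected
Step 9: +1 new -> 52 infected
Step 10: +0 new -> 52 infected

Answer: 10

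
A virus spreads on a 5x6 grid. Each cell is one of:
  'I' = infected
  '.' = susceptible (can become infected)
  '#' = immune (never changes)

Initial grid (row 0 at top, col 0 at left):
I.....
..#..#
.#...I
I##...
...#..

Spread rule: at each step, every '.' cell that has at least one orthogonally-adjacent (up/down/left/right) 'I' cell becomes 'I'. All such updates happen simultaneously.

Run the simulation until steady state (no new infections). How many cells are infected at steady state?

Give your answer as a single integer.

Answer: 24

Derivation:
Step 0 (initial): 3 infected
Step 1: +6 new -> 9 infected
Step 2: +7 new -> 16 infected
Step 3: +7 new -> 23 infected
Step 4: +1 new -> 24 infected
Step 5: +0 new -> 24 infected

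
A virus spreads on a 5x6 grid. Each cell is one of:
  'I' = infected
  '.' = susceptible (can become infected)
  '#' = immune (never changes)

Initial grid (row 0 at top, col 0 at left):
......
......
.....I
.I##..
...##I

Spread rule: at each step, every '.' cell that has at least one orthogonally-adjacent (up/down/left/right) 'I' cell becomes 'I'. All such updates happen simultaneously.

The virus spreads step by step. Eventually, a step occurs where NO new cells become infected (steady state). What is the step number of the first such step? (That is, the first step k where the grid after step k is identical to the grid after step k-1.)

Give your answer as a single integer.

Step 0 (initial): 3 infected
Step 1: +6 new -> 9 infected
Step 2: +9 new -> 18 infected
Step 3: +5 new -> 23 infected
Step 4: +3 new -> 26 infected
Step 5: +0 new -> 26 infected

Answer: 5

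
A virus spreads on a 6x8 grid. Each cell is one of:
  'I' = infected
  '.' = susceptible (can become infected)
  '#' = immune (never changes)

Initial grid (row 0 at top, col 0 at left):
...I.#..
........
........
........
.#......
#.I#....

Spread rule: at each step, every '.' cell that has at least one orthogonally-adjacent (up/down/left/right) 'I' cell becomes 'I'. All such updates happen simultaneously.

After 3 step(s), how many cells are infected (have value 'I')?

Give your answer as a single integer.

Answer: 21

Derivation:
Step 0 (initial): 2 infected
Step 1: +5 new -> 7 infected
Step 2: +6 new -> 13 infected
Step 3: +8 new -> 21 infected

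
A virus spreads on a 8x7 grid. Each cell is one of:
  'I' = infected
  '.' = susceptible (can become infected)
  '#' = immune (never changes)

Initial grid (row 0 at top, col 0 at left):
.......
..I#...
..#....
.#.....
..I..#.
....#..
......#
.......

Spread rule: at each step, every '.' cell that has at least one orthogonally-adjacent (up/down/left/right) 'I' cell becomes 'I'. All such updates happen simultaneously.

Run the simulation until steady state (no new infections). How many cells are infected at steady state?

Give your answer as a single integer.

Step 0 (initial): 2 infected
Step 1: +6 new -> 8 infected
Step 2: +10 new -> 18 infected
Step 3: +10 new -> 28 infected
Step 4: +8 new -> 36 infected
Step 5: +7 new -> 43 infected
Step 6: +5 new -> 48 infected
Step 7: +2 new -> 50 infected
Step 8: +0 new -> 50 infected

Answer: 50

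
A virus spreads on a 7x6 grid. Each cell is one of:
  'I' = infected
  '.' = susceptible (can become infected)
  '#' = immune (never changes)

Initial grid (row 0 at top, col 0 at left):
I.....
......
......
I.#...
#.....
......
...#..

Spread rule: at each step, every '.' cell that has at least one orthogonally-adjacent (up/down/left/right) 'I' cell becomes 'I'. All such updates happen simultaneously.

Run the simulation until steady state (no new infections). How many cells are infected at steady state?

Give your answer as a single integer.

Answer: 39

Derivation:
Step 0 (initial): 2 infected
Step 1: +4 new -> 6 infected
Step 2: +4 new -> 10 infected
Step 3: +5 new -> 15 infected
Step 4: +7 new -> 22 infected
Step 5: +8 new -> 30 infected
Step 6: +5 new -> 35 infected
Step 7: +3 new -> 38 infected
Step 8: +1 new -> 39 infected
Step 9: +0 new -> 39 infected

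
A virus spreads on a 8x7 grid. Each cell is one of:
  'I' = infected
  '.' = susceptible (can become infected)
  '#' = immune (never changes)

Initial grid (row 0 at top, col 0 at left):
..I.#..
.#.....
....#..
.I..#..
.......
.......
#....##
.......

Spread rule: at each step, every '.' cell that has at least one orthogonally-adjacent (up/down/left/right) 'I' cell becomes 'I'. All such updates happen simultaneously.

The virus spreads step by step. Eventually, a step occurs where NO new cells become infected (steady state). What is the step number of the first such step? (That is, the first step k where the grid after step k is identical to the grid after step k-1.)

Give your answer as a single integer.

Answer: 10

Derivation:
Step 0 (initial): 2 infected
Step 1: +7 new -> 9 infected
Step 2: +8 new -> 17 infected
Step 3: +7 new -> 24 infected
Step 4: +5 new -> 29 infected
Step 5: +8 new -> 37 infected
Step 6: +7 new -> 44 infected
Step 7: +3 new -> 47 infected
Step 8: +1 new -> 48 infected
Step 9: +1 new -> 49 infected
Step 10: +0 new -> 49 infected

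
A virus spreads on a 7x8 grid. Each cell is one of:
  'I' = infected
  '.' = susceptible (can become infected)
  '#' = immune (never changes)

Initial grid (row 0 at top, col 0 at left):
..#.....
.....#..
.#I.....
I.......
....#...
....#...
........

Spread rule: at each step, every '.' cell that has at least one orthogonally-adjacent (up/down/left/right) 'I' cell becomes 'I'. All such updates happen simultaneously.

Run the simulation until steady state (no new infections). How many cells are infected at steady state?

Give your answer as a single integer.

Step 0 (initial): 2 infected
Step 1: +6 new -> 8 infected
Step 2: +8 new -> 16 infected
Step 3: +10 new -> 26 infected
Step 4: +6 new -> 32 infected
Step 5: +6 new -> 38 infected
Step 6: +6 new -> 44 infected
Step 7: +4 new -> 48 infected
Step 8: +2 new -> 50 infected
Step 9: +1 new -> 51 infected
Step 10: +0 new -> 51 infected

Answer: 51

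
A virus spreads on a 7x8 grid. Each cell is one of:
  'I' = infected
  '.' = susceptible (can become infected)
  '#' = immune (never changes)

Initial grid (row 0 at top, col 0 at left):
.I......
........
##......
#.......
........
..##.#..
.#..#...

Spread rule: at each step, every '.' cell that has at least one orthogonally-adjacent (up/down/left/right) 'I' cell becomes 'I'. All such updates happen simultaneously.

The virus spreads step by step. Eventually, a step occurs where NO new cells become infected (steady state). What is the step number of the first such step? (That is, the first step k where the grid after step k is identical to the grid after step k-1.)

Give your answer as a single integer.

Step 0 (initial): 1 infected
Step 1: +3 new -> 4 infected
Step 2: +3 new -> 7 infected
Step 3: +3 new -> 10 infected
Step 4: +4 new -> 14 infected
Step 5: +6 new -> 20 infected
Step 6: +6 new -> 26 infected
Step 7: +6 new -> 32 infected
Step 8: +5 new -> 37 infected
Step 9: +3 new -> 40 infected
Step 10: +2 new -> 42 infected
Step 11: +2 new -> 44 infected
Step 12: +2 new -> 46 infected
Step 13: +0 new -> 46 infected

Answer: 13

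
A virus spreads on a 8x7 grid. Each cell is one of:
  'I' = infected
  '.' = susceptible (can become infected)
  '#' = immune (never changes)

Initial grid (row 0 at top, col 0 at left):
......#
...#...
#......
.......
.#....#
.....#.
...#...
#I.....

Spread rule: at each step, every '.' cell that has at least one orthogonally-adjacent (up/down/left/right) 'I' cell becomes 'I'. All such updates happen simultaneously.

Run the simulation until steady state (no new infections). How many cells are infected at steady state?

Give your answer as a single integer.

Answer: 48

Derivation:
Step 0 (initial): 1 infected
Step 1: +2 new -> 3 infected
Step 2: +4 new -> 7 infected
Step 3: +3 new -> 10 infected
Step 4: +5 new -> 15 infected
Step 5: +6 new -> 21 infected
Step 6: +5 new -> 26 infected
Step 7: +6 new -> 32 infected
Step 8: +4 new -> 36 infected
Step 9: +6 new -> 42 infected
Step 10: +4 new -> 46 infected
Step 11: +2 new -> 48 infected
Step 12: +0 new -> 48 infected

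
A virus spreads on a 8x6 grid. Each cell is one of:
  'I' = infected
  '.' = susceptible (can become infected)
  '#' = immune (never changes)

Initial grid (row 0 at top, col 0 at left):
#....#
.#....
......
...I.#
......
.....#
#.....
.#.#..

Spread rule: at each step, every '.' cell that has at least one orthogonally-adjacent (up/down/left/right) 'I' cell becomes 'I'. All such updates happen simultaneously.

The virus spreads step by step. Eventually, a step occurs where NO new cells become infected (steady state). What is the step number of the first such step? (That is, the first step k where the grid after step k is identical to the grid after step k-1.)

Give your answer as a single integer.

Answer: 7

Derivation:
Step 0 (initial): 1 infected
Step 1: +4 new -> 5 infected
Step 2: +7 new -> 12 infected
Step 3: +11 new -> 23 infected
Step 4: +8 new -> 31 infected
Step 5: +7 new -> 38 infected
Step 6: +1 new -> 39 infected
Step 7: +0 new -> 39 infected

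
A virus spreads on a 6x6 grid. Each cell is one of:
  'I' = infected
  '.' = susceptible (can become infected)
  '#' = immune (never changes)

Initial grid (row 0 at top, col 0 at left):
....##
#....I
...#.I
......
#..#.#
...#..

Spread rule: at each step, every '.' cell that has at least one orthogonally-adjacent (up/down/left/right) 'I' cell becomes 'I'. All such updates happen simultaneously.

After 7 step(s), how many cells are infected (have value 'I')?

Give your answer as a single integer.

Answer: 27

Derivation:
Step 0 (initial): 2 infected
Step 1: +3 new -> 5 infected
Step 2: +2 new -> 7 infected
Step 3: +4 new -> 11 infected
Step 4: +5 new -> 16 infected
Step 5: +5 new -> 21 infected
Step 6: +5 new -> 26 infected
Step 7: +1 new -> 27 infected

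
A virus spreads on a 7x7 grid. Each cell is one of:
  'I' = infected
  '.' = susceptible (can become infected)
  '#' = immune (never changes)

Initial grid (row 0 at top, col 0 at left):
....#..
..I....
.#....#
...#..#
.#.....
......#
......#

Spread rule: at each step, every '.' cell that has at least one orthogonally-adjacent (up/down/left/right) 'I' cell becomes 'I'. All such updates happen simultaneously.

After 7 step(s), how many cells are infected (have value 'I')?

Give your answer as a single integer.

Answer: 40

Derivation:
Step 0 (initial): 1 infected
Step 1: +4 new -> 5 infected
Step 2: +6 new -> 11 infected
Step 3: +6 new -> 17 infected
Step 4: +7 new -> 24 infected
Step 5: +7 new -> 31 infected
Step 6: +5 new -> 36 infected
Step 7: +4 new -> 40 infected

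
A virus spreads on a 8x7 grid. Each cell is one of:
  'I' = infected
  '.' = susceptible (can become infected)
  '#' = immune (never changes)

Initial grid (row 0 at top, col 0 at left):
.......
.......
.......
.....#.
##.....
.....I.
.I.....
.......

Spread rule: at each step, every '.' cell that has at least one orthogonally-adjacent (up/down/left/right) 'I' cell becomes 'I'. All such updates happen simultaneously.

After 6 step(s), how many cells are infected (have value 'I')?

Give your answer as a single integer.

Answer: 45

Derivation:
Step 0 (initial): 2 infected
Step 1: +8 new -> 10 infected
Step 2: +11 new -> 21 infected
Step 3: +7 new -> 28 infected
Step 4: +4 new -> 32 infected
Step 5: +6 new -> 38 infected
Step 6: +7 new -> 45 infected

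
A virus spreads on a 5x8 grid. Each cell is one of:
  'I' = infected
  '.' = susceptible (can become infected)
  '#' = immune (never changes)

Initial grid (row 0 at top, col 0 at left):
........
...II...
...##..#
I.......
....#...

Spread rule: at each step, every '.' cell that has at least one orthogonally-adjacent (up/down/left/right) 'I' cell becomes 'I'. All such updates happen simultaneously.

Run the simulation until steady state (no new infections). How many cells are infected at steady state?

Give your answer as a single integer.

Answer: 36

Derivation:
Step 0 (initial): 3 infected
Step 1: +7 new -> 10 infected
Step 2: +10 new -> 20 infected
Step 3: +8 new -> 28 infected
Step 4: +5 new -> 33 infected
Step 5: +2 new -> 35 infected
Step 6: +1 new -> 36 infected
Step 7: +0 new -> 36 infected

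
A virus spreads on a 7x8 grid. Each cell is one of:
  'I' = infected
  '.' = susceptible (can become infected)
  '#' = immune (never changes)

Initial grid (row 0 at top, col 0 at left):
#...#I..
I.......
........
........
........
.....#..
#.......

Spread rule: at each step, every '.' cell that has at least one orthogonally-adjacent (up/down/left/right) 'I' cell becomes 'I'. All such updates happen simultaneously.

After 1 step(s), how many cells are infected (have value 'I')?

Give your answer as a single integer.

Answer: 6

Derivation:
Step 0 (initial): 2 infected
Step 1: +4 new -> 6 infected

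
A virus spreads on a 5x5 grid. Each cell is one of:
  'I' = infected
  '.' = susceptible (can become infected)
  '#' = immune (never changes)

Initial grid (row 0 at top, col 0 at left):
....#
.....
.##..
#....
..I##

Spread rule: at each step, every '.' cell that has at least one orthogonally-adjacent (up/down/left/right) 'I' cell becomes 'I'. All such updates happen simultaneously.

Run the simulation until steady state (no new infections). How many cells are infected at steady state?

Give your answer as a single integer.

Step 0 (initial): 1 infected
Step 1: +2 new -> 3 infected
Step 2: +3 new -> 6 infected
Step 3: +2 new -> 8 infected
Step 4: +2 new -> 10 infected
Step 5: +3 new -> 13 infected
Step 6: +2 new -> 15 infected
Step 7: +2 new -> 17 infected
Step 8: +2 new -> 19 infected
Step 9: +0 new -> 19 infected

Answer: 19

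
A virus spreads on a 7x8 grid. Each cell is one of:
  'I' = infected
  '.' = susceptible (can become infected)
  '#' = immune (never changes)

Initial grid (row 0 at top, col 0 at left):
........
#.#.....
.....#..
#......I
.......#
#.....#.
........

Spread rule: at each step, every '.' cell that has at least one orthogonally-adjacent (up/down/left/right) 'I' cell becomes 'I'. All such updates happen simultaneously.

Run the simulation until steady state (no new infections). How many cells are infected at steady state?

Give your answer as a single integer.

Answer: 49

Derivation:
Step 0 (initial): 1 infected
Step 1: +2 new -> 3 infected
Step 2: +4 new -> 7 infected
Step 3: +4 new -> 11 infected
Step 4: +6 new -> 17 infected
Step 5: +7 new -> 24 infected
Step 6: +8 new -> 32 infected
Step 7: +6 new -> 38 infected
Step 8: +7 new -> 45 infected
Step 9: +2 new -> 47 infected
Step 10: +2 new -> 49 infected
Step 11: +0 new -> 49 infected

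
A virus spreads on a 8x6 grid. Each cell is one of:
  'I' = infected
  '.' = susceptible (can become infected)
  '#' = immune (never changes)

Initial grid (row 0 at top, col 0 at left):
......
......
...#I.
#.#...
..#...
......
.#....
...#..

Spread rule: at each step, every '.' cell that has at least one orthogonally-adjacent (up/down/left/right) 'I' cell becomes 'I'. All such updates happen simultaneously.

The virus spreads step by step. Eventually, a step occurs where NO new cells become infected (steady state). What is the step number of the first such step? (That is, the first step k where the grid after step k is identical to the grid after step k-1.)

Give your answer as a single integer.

Step 0 (initial): 1 infected
Step 1: +3 new -> 4 infected
Step 2: +6 new -> 10 infected
Step 3: +6 new -> 16 infected
Step 4: +6 new -> 22 infected
Step 5: +7 new -> 29 infected
Step 6: +6 new -> 35 infected
Step 7: +3 new -> 38 infected
Step 8: +3 new -> 41 infected
Step 9: +1 new -> 42 infected
Step 10: +0 new -> 42 infected

Answer: 10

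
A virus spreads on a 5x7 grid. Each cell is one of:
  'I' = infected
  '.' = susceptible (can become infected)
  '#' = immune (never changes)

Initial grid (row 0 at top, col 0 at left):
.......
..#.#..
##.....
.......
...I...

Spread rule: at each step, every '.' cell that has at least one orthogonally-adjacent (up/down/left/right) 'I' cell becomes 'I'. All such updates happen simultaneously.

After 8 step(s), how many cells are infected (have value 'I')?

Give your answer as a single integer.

Step 0 (initial): 1 infected
Step 1: +3 new -> 4 infected
Step 2: +5 new -> 9 infected
Step 3: +7 new -> 16 infected
Step 4: +4 new -> 20 infected
Step 5: +4 new -> 24 infected
Step 6: +3 new -> 27 infected
Step 7: +3 new -> 30 infected
Step 8: +1 new -> 31 infected

Answer: 31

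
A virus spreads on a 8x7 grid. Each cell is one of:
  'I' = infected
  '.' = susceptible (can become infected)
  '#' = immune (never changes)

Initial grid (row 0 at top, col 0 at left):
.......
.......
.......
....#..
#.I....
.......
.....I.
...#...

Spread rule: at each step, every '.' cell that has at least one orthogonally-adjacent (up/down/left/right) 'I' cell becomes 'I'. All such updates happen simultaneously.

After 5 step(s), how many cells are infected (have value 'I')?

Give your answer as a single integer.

Step 0 (initial): 2 infected
Step 1: +8 new -> 10 infected
Step 2: +13 new -> 23 infected
Step 3: +9 new -> 32 infected
Step 4: +9 new -> 41 infected
Step 5: +7 new -> 48 infected

Answer: 48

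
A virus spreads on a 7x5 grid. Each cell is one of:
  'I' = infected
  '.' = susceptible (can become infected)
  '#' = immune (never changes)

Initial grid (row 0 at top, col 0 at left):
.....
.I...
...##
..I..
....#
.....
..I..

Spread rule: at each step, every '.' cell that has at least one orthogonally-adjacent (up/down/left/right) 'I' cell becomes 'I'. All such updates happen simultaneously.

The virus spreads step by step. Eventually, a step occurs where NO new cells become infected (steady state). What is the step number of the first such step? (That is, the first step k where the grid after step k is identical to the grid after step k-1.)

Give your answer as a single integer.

Answer: 5

Derivation:
Step 0 (initial): 3 infected
Step 1: +11 new -> 14 infected
Step 2: +12 new -> 26 infected
Step 3: +5 new -> 31 infected
Step 4: +1 new -> 32 infected
Step 5: +0 new -> 32 infected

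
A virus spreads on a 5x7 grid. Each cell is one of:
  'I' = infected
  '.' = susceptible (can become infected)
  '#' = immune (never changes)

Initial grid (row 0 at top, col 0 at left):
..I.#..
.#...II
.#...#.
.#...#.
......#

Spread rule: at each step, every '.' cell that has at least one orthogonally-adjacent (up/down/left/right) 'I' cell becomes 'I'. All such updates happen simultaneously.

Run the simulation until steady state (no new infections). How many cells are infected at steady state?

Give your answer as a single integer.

Answer: 28

Derivation:
Step 0 (initial): 3 infected
Step 1: +7 new -> 10 infected
Step 2: +5 new -> 15 infected
Step 3: +4 new -> 19 infected
Step 4: +4 new -> 23 infected
Step 5: +4 new -> 27 infected
Step 6: +1 new -> 28 infected
Step 7: +0 new -> 28 infected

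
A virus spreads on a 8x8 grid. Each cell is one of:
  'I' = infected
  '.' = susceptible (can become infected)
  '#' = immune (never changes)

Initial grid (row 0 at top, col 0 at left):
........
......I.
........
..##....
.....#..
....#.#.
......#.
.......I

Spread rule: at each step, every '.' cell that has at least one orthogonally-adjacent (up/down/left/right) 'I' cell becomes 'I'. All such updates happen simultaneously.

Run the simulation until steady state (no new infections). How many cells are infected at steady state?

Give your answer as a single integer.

Answer: 58

Derivation:
Step 0 (initial): 2 infected
Step 1: +6 new -> 8 infected
Step 2: +8 new -> 16 infected
Step 3: +9 new -> 25 infected
Step 4: +7 new -> 32 infected
Step 5: +6 new -> 38 infected
Step 6: +7 new -> 45 infected
Step 7: +7 new -> 52 infected
Step 8: +4 new -> 56 infected
Step 9: +2 new -> 58 infected
Step 10: +0 new -> 58 infected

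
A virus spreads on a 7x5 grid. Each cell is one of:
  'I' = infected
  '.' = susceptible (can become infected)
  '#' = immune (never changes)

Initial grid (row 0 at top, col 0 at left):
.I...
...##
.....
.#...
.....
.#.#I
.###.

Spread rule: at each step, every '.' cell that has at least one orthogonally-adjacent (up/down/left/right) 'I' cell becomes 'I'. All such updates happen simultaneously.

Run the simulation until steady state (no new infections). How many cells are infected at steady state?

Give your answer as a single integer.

Step 0 (initial): 2 infected
Step 1: +5 new -> 7 infected
Step 2: +6 new -> 13 infected
Step 3: +6 new -> 19 infected
Step 4: +5 new -> 24 infected
Step 5: +1 new -> 25 infected
Step 6: +1 new -> 26 infected
Step 7: +1 new -> 27 infected
Step 8: +0 new -> 27 infected

Answer: 27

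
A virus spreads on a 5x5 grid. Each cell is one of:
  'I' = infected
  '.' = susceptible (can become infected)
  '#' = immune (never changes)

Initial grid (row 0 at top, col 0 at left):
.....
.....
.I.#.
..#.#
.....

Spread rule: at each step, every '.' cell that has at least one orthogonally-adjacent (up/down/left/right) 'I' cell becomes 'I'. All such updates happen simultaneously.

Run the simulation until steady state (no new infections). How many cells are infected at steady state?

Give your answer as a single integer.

Step 0 (initial): 1 infected
Step 1: +4 new -> 5 infected
Step 2: +5 new -> 10 infected
Step 3: +5 new -> 15 infected
Step 4: +3 new -> 18 infected
Step 5: +4 new -> 22 infected
Step 6: +0 new -> 22 infected

Answer: 22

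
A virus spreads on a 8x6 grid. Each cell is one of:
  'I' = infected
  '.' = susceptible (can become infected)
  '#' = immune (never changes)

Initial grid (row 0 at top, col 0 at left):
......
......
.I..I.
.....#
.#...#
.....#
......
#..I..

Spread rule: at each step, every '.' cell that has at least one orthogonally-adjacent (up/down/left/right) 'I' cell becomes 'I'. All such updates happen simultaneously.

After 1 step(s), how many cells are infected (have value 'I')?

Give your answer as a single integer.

Step 0 (initial): 3 infected
Step 1: +11 new -> 14 infected

Answer: 14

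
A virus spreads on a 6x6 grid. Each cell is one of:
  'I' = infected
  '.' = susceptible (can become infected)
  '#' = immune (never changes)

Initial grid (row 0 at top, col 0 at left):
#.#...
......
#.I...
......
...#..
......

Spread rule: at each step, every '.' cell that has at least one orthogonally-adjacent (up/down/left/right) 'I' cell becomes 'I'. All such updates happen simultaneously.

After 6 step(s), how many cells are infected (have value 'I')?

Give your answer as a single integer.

Step 0 (initial): 1 infected
Step 1: +4 new -> 5 infected
Step 2: +6 new -> 11 infected
Step 3: +9 new -> 20 infected
Step 4: +7 new -> 27 infected
Step 5: +4 new -> 31 infected
Step 6: +1 new -> 32 infected

Answer: 32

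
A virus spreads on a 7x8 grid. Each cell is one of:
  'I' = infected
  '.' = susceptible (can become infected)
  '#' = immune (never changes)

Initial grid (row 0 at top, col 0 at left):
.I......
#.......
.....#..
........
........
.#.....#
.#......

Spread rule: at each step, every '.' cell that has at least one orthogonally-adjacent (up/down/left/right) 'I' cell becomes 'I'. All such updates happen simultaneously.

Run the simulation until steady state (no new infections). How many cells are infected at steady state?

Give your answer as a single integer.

Step 0 (initial): 1 infected
Step 1: +3 new -> 4 infected
Step 2: +3 new -> 7 infected
Step 3: +5 new -> 12 infected
Step 4: +6 new -> 18 infected
Step 5: +6 new -> 24 infected
Step 6: +6 new -> 30 infected
Step 7: +7 new -> 37 infected
Step 8: +5 new -> 42 infected
Step 9: +4 new -> 46 infected
Step 10: +3 new -> 49 infected
Step 11: +1 new -> 50 infected
Step 12: +1 new -> 51 infected
Step 13: +0 new -> 51 infected

Answer: 51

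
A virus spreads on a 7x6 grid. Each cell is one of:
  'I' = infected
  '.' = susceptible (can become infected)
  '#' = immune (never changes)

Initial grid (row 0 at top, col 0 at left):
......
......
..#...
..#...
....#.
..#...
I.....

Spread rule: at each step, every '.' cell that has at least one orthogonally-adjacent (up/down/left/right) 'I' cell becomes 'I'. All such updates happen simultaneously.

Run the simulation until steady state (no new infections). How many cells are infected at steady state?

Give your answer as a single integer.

Answer: 38

Derivation:
Step 0 (initial): 1 infected
Step 1: +2 new -> 3 infected
Step 2: +3 new -> 6 infected
Step 3: +3 new -> 9 infected
Step 4: +5 new -> 14 infected
Step 5: +5 new -> 19 infected
Step 6: +4 new -> 23 infected
Step 7: +5 new -> 28 infected
Step 8: +4 new -> 32 infected
Step 9: +3 new -> 35 infected
Step 10: +2 new -> 37 infected
Step 11: +1 new -> 38 infected
Step 12: +0 new -> 38 infected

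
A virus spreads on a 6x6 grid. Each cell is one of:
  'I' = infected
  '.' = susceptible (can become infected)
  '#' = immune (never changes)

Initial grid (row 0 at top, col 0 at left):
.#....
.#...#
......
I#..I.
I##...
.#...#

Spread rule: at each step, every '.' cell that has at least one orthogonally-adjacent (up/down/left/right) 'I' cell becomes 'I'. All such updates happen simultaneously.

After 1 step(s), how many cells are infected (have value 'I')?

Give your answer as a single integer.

Answer: 9

Derivation:
Step 0 (initial): 3 infected
Step 1: +6 new -> 9 infected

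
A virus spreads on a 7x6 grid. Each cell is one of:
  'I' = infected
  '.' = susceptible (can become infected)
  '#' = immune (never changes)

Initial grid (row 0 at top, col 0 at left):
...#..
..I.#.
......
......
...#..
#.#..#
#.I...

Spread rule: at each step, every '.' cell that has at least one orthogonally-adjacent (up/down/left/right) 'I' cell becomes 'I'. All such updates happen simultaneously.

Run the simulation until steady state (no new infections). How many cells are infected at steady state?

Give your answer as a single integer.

Step 0 (initial): 2 infected
Step 1: +6 new -> 8 infected
Step 2: +8 new -> 16 infected
Step 3: +9 new -> 25 infected
Step 4: +5 new -> 30 infected
Step 5: +3 new -> 33 infected
Step 6: +1 new -> 34 infected
Step 7: +1 new -> 35 infected
Step 8: +0 new -> 35 infected

Answer: 35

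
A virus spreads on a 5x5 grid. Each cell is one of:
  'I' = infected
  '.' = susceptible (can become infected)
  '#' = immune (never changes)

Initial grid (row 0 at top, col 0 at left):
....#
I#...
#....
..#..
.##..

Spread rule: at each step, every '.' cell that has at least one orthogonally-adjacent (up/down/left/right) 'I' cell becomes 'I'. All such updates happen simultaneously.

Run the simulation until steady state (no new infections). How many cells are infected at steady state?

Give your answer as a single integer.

Answer: 19

Derivation:
Step 0 (initial): 1 infected
Step 1: +1 new -> 2 infected
Step 2: +1 new -> 3 infected
Step 3: +1 new -> 4 infected
Step 4: +2 new -> 6 infected
Step 5: +2 new -> 8 infected
Step 6: +3 new -> 11 infected
Step 7: +3 new -> 14 infected
Step 8: +3 new -> 17 infected
Step 9: +2 new -> 19 infected
Step 10: +0 new -> 19 infected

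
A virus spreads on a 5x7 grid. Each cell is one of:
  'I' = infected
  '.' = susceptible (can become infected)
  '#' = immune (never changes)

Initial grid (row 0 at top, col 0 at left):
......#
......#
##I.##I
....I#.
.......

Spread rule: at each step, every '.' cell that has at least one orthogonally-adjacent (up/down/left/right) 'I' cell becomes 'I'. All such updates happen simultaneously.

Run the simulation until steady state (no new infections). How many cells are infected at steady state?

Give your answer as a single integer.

Answer: 28

Derivation:
Step 0 (initial): 3 infected
Step 1: +6 new -> 9 infected
Step 2: +8 new -> 17 infected
Step 3: +6 new -> 23 infected
Step 4: +4 new -> 27 infected
Step 5: +1 new -> 28 infected
Step 6: +0 new -> 28 infected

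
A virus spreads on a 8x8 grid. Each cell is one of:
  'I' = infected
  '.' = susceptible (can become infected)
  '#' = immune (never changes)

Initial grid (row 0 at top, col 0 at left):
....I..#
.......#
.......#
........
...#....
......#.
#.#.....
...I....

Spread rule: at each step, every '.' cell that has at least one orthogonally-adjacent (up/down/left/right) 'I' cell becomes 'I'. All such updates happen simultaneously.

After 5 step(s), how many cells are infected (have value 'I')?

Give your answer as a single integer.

Step 0 (initial): 2 infected
Step 1: +6 new -> 8 infected
Step 2: +9 new -> 17 infected
Step 3: +12 new -> 29 infected
Step 4: +12 new -> 41 infected
Step 5: +8 new -> 49 infected

Answer: 49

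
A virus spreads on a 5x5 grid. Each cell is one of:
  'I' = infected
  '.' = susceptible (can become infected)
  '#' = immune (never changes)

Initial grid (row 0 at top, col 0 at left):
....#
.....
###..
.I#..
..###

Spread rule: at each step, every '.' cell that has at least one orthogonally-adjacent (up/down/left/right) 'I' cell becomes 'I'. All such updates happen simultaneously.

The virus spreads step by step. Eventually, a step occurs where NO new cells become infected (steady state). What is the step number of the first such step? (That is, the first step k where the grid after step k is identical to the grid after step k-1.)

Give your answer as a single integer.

Step 0 (initial): 1 infected
Step 1: +2 new -> 3 infected
Step 2: +1 new -> 4 infected
Step 3: +0 new -> 4 infected

Answer: 3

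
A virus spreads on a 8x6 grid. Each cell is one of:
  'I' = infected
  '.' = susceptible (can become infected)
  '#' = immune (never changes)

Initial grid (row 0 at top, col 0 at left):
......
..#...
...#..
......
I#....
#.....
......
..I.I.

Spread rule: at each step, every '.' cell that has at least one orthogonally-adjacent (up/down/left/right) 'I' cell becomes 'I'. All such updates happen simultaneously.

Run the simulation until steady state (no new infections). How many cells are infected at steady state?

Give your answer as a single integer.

Answer: 44

Derivation:
Step 0 (initial): 3 infected
Step 1: +6 new -> 9 infected
Step 2: +8 new -> 17 infected
Step 3: +9 new -> 26 infected
Step 4: +7 new -> 33 infected
Step 5: +3 new -> 36 infected
Step 6: +3 new -> 39 infected
Step 7: +4 new -> 43 infected
Step 8: +1 new -> 44 infected
Step 9: +0 new -> 44 infected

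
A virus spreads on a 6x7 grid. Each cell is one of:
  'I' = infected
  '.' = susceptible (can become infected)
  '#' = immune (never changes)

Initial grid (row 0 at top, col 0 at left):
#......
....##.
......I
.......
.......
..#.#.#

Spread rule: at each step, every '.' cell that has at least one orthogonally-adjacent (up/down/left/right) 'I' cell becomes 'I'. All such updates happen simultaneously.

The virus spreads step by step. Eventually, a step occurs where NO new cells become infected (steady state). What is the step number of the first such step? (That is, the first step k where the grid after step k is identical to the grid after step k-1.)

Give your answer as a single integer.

Step 0 (initial): 1 infected
Step 1: +3 new -> 4 infected
Step 2: +4 new -> 8 infected
Step 3: +4 new -> 12 infected
Step 4: +6 new -> 18 infected
Step 5: +5 new -> 23 infected
Step 6: +6 new -> 29 infected
Step 7: +4 new -> 33 infected
Step 8: +2 new -> 35 infected
Step 9: +1 new -> 36 infected
Step 10: +0 new -> 36 infected

Answer: 10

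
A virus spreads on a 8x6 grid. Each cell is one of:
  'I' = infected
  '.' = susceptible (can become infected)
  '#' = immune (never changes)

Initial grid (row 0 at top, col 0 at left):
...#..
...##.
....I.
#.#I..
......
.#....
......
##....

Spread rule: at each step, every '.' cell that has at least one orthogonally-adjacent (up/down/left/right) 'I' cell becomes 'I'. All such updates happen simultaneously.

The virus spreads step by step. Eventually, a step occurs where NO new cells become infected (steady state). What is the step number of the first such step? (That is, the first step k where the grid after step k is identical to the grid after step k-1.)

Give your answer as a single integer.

Step 0 (initial): 2 infected
Step 1: +4 new -> 6 infected
Step 2: +6 new -> 12 infected
Step 3: +8 new -> 20 infected
Step 4: +10 new -> 30 infected
Step 5: +7 new -> 37 infected
Step 6: +3 new -> 40 infected
Step 7: +0 new -> 40 infected

Answer: 7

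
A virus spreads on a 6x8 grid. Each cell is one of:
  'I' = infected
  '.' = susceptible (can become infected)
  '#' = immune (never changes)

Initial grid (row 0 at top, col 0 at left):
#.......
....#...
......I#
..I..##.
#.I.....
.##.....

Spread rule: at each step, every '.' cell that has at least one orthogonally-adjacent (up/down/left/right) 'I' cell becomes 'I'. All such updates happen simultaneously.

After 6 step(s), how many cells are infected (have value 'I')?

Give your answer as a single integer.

Answer: 39

Derivation:
Step 0 (initial): 3 infected
Step 1: +7 new -> 10 infected
Step 2: +11 new -> 21 infected
Step 3: +8 new -> 29 infected
Step 4: +6 new -> 35 infected
Step 5: +2 new -> 37 infected
Step 6: +2 new -> 39 infected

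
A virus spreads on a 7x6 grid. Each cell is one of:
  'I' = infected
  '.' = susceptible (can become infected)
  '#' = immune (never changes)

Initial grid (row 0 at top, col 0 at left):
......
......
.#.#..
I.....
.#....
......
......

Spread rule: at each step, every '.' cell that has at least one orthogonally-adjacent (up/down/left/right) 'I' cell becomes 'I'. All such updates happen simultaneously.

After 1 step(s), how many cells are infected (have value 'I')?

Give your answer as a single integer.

Answer: 4

Derivation:
Step 0 (initial): 1 infected
Step 1: +3 new -> 4 infected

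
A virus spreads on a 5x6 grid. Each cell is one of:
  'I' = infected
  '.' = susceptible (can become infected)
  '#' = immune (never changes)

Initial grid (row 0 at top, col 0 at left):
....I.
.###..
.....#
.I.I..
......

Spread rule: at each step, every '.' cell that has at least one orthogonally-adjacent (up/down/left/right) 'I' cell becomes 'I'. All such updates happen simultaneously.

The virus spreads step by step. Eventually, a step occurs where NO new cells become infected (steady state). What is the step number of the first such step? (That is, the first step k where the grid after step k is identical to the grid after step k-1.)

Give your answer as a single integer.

Step 0 (initial): 3 infected
Step 1: +10 new -> 13 infected
Step 2: +9 new -> 22 infected
Step 3: +3 new -> 25 infected
Step 4: +1 new -> 26 infected
Step 5: +0 new -> 26 infected

Answer: 5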